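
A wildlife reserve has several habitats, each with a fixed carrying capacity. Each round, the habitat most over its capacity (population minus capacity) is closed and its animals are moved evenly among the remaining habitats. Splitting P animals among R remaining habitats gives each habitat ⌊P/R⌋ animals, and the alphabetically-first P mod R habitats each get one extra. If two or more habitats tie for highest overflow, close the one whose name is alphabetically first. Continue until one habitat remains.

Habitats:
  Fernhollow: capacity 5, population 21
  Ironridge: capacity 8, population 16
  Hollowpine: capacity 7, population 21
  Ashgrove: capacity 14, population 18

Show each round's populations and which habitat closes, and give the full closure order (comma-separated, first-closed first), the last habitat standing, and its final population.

Round 1: Ashgrove=18 Fernhollow=21 Hollowpine=21 Ironridge=16 → close Fernhollow (overflow 16)
  21÷3 = 7 each, +1 to first 0
Round 2: Ashgrove=25 Hollowpine=28 Ironridge=23 → close Hollowpine (overflow 21)
  28÷2 = 14 each, +1 to first 0
Round 3: Ashgrove=39 Ironridge=37 → close Ironridge (overflow 29)
  37÷1 = 37 each, +1 to first 0

Closure order: Fernhollow, Hollowpine, Ironridge
Last habitat: Ashgrove with 76 animals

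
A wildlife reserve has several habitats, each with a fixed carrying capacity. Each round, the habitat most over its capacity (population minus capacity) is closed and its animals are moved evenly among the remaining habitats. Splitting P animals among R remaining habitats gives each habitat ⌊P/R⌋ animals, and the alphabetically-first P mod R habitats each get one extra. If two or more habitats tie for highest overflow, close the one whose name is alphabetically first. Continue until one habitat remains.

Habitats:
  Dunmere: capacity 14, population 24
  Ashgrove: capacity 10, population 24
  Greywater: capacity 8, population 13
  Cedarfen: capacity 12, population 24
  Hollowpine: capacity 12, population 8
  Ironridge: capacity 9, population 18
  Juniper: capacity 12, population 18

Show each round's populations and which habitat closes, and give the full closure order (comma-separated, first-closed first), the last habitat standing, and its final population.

Closure order: Ashgrove, Cedarfen, Dunmere, Ironridge, Greywater, Juniper
Last habitat: Hollowpine with 129 animals

Round 1: Ashgrove=24 Cedarfen=24 Dunmere=24 Greywater=13 Hollowpine=8 Ironridge=18 Juniper=18 → close Ashgrove (overflow 14)
  24÷6 = 4 each, +1 to first 0
Round 2: Cedarfen=28 Dunmere=28 Greywater=17 Hollowpine=12 Ironridge=22 Juniper=22 → close Cedarfen (overflow 16)
  28÷5 = 5 each, +1 to first 3
Round 3: Dunmere=34 Greywater=23 Hollowpine=18 Ironridge=27 Juniper=27 → close Dunmere (overflow 20)
  34÷4 = 8 each, +1 to first 2
Round 4: Greywater=32 Hollowpine=27 Ironridge=35 Juniper=35 → close Ironridge (overflow 26)
  35÷3 = 11 each, +1 to first 2
Round 5: Greywater=44 Hollowpine=39 Juniper=46 → close Greywater (overflow 36)
  44÷2 = 22 each, +1 to first 0
Round 6: Hollowpine=61 Juniper=68 → close Juniper (overflow 56)
  68÷1 = 68 each, +1 to first 0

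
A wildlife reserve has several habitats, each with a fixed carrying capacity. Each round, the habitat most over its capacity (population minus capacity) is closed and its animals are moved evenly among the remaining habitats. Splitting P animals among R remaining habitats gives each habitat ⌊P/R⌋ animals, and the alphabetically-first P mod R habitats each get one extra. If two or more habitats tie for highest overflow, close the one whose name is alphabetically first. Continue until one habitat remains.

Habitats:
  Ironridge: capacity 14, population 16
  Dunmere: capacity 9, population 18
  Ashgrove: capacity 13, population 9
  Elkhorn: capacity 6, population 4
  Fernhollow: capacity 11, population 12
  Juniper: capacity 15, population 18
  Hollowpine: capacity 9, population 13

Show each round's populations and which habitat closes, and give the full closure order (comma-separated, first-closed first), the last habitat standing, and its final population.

Closure order: Dunmere, Hollowpine, Juniper, Ironridge, Fernhollow, Ashgrove
Last habitat: Elkhorn with 90 animals

Round 1: Ashgrove=9 Dunmere=18 Elkhorn=4 Fernhollow=12 Hollowpine=13 Ironridge=16 Juniper=18 → close Dunmere (overflow 9)
  18÷6 = 3 each, +1 to first 0
Round 2: Ashgrove=12 Elkhorn=7 Fernhollow=15 Hollowpine=16 Ironridge=19 Juniper=21 → close Hollowpine (overflow 7)
  16÷5 = 3 each, +1 to first 1
Round 3: Ashgrove=16 Elkhorn=10 Fernhollow=18 Ironridge=22 Juniper=24 → close Juniper (overflow 9)
  24÷4 = 6 each, +1 to first 0
Round 4: Ashgrove=22 Elkhorn=16 Fernhollow=24 Ironridge=28 → close Ironridge (overflow 14)
  28÷3 = 9 each, +1 to first 1
Round 5: Ashgrove=32 Elkhorn=25 Fernhollow=33 → close Fernhollow (overflow 22)
  33÷2 = 16 each, +1 to first 1
Round 6: Ashgrove=49 Elkhorn=41 → close Ashgrove (overflow 36)
  49÷1 = 49 each, +1 to first 0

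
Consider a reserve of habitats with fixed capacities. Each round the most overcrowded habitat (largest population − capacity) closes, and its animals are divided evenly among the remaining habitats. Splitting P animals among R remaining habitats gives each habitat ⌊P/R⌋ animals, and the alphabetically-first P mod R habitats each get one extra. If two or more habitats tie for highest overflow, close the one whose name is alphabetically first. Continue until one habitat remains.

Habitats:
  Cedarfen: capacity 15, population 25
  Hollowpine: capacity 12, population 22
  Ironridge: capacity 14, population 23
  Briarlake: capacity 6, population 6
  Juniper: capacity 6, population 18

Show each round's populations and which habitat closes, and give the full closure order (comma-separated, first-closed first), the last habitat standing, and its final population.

Round 1: Briarlake=6 Cedarfen=25 Hollowpine=22 Ironridge=23 Juniper=18 → close Juniper (overflow 12)
  18÷4 = 4 each, +1 to first 2
Round 2: Briarlake=11 Cedarfen=30 Hollowpine=26 Ironridge=27 → close Cedarfen (overflow 15)
  30÷3 = 10 each, +1 to first 0
Round 3: Briarlake=21 Hollowpine=36 Ironridge=37 → close Hollowpine (overflow 24)
  36÷2 = 18 each, +1 to first 0
Round 4: Briarlake=39 Ironridge=55 → close Ironridge (overflow 41)
  55÷1 = 55 each, +1 to first 0

Closure order: Juniper, Cedarfen, Hollowpine, Ironridge
Last habitat: Briarlake with 94 animals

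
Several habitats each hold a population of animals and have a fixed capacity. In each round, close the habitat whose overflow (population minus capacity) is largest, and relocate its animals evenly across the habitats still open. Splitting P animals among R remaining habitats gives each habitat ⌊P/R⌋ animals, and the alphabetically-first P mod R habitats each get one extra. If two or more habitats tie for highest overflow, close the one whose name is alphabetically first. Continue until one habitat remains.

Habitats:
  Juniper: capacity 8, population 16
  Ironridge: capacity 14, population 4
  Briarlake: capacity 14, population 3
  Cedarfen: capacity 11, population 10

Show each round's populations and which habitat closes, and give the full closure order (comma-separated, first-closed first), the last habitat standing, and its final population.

Round 1: Briarlake=3 Cedarfen=10 Ironridge=4 Juniper=16 → close Juniper (overflow 8)
  16÷3 = 5 each, +1 to first 1
Round 2: Briarlake=9 Cedarfen=15 Ironridge=9 → close Cedarfen (overflow 4)
  15÷2 = 7 each, +1 to first 1
Round 3: Briarlake=17 Ironridge=16 → close Briarlake (overflow 3)
  17÷1 = 17 each, +1 to first 0

Closure order: Juniper, Cedarfen, Briarlake
Last habitat: Ironridge with 33 animals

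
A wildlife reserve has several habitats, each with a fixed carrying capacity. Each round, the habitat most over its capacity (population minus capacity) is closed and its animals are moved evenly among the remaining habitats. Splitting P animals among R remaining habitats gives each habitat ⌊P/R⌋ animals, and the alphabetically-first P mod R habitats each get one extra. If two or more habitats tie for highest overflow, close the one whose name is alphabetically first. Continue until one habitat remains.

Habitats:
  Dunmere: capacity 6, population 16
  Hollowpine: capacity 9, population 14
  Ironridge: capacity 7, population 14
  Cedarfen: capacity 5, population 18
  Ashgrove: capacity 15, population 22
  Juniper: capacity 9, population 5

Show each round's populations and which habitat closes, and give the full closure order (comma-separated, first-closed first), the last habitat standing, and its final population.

Round 1: Ashgrove=22 Cedarfen=18 Dunmere=16 Hollowpine=14 Ironridge=14 Juniper=5 → close Cedarfen (overflow 13)
  18÷5 = 3 each, +1 to first 3
Round 2: Ashgrove=26 Dunmere=20 Hollowpine=18 Ironridge=17 Juniper=8 → close Dunmere (overflow 14)
  20÷4 = 5 each, +1 to first 0
Round 3: Ashgrove=31 Hollowpine=23 Ironridge=22 Juniper=13 → close Ashgrove (overflow 16)
  31÷3 = 10 each, +1 to first 1
Round 4: Hollowpine=34 Ironridge=32 Juniper=23 → close Hollowpine (overflow 25)
  34÷2 = 17 each, +1 to first 0
Round 5: Ironridge=49 Juniper=40 → close Ironridge (overflow 42)
  49÷1 = 49 each, +1 to first 0

Closure order: Cedarfen, Dunmere, Ashgrove, Hollowpine, Ironridge
Last habitat: Juniper with 89 animals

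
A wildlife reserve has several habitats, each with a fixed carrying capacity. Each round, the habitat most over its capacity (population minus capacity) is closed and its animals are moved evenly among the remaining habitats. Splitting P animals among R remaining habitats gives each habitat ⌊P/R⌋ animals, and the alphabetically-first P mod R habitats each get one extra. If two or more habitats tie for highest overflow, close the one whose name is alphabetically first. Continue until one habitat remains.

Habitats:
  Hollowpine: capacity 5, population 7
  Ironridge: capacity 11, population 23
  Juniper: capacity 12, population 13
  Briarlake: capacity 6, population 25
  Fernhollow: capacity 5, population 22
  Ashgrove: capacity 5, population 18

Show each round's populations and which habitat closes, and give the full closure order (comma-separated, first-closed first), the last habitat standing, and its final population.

Round 1: Ashgrove=18 Briarlake=25 Fernhollow=22 Hollowpine=7 Ironridge=23 Juniper=13 → close Briarlake (overflow 19)
  25÷5 = 5 each, +1 to first 0
Round 2: Ashgrove=23 Fernhollow=27 Hollowpine=12 Ironridge=28 Juniper=18 → close Fernhollow (overflow 22)
  27÷4 = 6 each, +1 to first 3
Round 3: Ashgrove=30 Hollowpine=19 Ironridge=35 Juniper=24 → close Ashgrove (overflow 25)
  30÷3 = 10 each, +1 to first 0
Round 4: Hollowpine=29 Ironridge=45 Juniper=34 → close Ironridge (overflow 34)
  45÷2 = 22 each, +1 to first 1
Round 5: Hollowpine=52 Juniper=56 → close Hollowpine (overflow 47)
  52÷1 = 52 each, +1 to first 0

Closure order: Briarlake, Fernhollow, Ashgrove, Ironridge, Hollowpine
Last habitat: Juniper with 108 animals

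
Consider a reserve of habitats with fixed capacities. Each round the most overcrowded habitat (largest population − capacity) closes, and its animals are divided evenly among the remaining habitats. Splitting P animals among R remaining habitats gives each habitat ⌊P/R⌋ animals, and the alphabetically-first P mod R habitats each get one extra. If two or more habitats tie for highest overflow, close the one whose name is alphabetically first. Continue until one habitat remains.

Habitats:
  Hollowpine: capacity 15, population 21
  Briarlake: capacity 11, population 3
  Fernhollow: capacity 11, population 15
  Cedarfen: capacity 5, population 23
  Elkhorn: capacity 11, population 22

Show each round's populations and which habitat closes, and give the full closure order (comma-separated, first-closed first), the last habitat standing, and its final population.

Closure order: Cedarfen, Elkhorn, Hollowpine, Fernhollow
Last habitat: Briarlake with 84 animals

Round 1: Briarlake=3 Cedarfen=23 Elkhorn=22 Fernhollow=15 Hollowpine=21 → close Cedarfen (overflow 18)
  23÷4 = 5 each, +1 to first 3
Round 2: Briarlake=9 Elkhorn=28 Fernhollow=21 Hollowpine=26 → close Elkhorn (overflow 17)
  28÷3 = 9 each, +1 to first 1
Round 3: Briarlake=19 Fernhollow=30 Hollowpine=35 → close Hollowpine (overflow 20)
  35÷2 = 17 each, +1 to first 1
Round 4: Briarlake=37 Fernhollow=47 → close Fernhollow (overflow 36)
  47÷1 = 47 each, +1 to first 0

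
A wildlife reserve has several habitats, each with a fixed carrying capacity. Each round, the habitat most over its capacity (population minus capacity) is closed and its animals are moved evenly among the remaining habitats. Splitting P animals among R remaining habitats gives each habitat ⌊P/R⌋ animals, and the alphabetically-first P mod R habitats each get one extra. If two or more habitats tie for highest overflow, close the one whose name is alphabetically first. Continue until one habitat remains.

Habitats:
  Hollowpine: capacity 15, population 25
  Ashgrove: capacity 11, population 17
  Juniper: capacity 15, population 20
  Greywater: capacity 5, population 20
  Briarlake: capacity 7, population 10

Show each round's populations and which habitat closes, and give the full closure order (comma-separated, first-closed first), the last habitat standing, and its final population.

Closure order: Greywater, Hollowpine, Ashgrove, Juniper
Last habitat: Briarlake with 92 animals

Round 1: Ashgrove=17 Briarlake=10 Greywater=20 Hollowpine=25 Juniper=20 → close Greywater (overflow 15)
  20÷4 = 5 each, +1 to first 0
Round 2: Ashgrove=22 Briarlake=15 Hollowpine=30 Juniper=25 → close Hollowpine (overflow 15)
  30÷3 = 10 each, +1 to first 0
Round 3: Ashgrove=32 Briarlake=25 Juniper=35 → close Ashgrove (overflow 21)
  32÷2 = 16 each, +1 to first 0
Round 4: Briarlake=41 Juniper=51 → close Juniper (overflow 36)
  51÷1 = 51 each, +1 to first 0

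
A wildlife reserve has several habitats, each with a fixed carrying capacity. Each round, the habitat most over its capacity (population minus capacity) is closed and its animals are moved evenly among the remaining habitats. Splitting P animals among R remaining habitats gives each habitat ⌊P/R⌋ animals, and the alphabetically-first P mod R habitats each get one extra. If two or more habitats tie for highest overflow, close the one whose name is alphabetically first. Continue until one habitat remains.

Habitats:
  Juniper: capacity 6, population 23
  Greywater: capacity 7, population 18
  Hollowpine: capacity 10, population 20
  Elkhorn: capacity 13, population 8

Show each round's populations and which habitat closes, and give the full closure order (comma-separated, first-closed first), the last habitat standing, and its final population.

Closure order: Juniper, Greywater, Hollowpine
Last habitat: Elkhorn with 69 animals

Round 1: Elkhorn=8 Greywater=18 Hollowpine=20 Juniper=23 → close Juniper (overflow 17)
  23÷3 = 7 each, +1 to first 2
Round 2: Elkhorn=16 Greywater=26 Hollowpine=27 → close Greywater (overflow 19)
  26÷2 = 13 each, +1 to first 0
Round 3: Elkhorn=29 Hollowpine=40 → close Hollowpine (overflow 30)
  40÷1 = 40 each, +1 to first 0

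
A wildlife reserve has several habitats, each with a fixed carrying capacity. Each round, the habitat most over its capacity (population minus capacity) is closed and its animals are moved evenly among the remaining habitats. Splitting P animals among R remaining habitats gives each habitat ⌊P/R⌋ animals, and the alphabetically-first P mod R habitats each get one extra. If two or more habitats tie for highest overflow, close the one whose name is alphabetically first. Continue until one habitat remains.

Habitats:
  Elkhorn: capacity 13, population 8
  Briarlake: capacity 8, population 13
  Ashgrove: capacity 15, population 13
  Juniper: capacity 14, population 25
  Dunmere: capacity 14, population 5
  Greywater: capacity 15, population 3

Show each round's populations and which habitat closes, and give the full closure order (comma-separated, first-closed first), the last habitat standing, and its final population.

Closure order: Juniper, Briarlake, Ashgrove, Elkhorn, Dunmere
Last habitat: Greywater with 67 animals

Round 1: Ashgrove=13 Briarlake=13 Dunmere=5 Elkhorn=8 Greywater=3 Juniper=25 → close Juniper (overflow 11)
  25÷5 = 5 each, +1 to first 0
Round 2: Ashgrove=18 Briarlake=18 Dunmere=10 Elkhorn=13 Greywater=8 → close Briarlake (overflow 10)
  18÷4 = 4 each, +1 to first 2
Round 3: Ashgrove=23 Dunmere=15 Elkhorn=17 Greywater=12 → close Ashgrove (overflow 8)
  23÷3 = 7 each, +1 to first 2
Round 4: Dunmere=23 Elkhorn=25 Greywater=19 → close Elkhorn (overflow 12)
  25÷2 = 12 each, +1 to first 1
Round 5: Dunmere=36 Greywater=31 → close Dunmere (overflow 22)
  36÷1 = 36 each, +1 to first 0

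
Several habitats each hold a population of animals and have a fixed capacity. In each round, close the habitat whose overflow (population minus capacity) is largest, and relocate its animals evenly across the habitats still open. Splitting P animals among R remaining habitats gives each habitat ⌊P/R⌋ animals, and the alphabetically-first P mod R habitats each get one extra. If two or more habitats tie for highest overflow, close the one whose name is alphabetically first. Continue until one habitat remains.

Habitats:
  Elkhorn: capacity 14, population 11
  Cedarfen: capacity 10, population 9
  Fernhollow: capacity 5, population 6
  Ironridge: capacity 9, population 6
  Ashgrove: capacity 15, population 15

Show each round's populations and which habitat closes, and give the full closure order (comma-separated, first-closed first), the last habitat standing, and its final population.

Round 1: Ashgrove=15 Cedarfen=9 Elkhorn=11 Fernhollow=6 Ironridge=6 → close Fernhollow (overflow 1)
  6÷4 = 1 each, +1 to first 2
Round 2: Ashgrove=17 Cedarfen=11 Elkhorn=12 Ironridge=7 → close Ashgrove (overflow 2)
  17÷3 = 5 each, +1 to first 2
Round 3: Cedarfen=17 Elkhorn=18 Ironridge=12 → close Cedarfen (overflow 7)
  17÷2 = 8 each, +1 to first 1
Round 4: Elkhorn=27 Ironridge=20 → close Elkhorn (overflow 13)
  27÷1 = 27 each, +1 to first 0

Closure order: Fernhollow, Ashgrove, Cedarfen, Elkhorn
Last habitat: Ironridge with 47 animals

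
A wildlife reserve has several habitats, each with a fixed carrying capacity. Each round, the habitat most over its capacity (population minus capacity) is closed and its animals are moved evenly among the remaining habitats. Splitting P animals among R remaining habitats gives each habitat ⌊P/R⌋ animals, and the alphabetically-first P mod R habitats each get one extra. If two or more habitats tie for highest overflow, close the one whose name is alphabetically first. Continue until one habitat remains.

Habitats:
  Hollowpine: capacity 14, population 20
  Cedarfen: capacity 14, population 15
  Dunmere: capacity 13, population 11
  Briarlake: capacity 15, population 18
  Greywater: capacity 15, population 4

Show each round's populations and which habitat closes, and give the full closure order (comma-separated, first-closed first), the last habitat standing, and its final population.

Round 1: Briarlake=18 Cedarfen=15 Dunmere=11 Greywater=4 Hollowpine=20 → close Hollowpine (overflow 6)
  20÷4 = 5 each, +1 to first 0
Round 2: Briarlake=23 Cedarfen=20 Dunmere=16 Greywater=9 → close Briarlake (overflow 8)
  23÷3 = 7 each, +1 to first 2
Round 3: Cedarfen=28 Dunmere=24 Greywater=16 → close Cedarfen (overflow 14)
  28÷2 = 14 each, +1 to first 0
Round 4: Dunmere=38 Greywater=30 → close Dunmere (overflow 25)
  38÷1 = 38 each, +1 to first 0

Closure order: Hollowpine, Briarlake, Cedarfen, Dunmere
Last habitat: Greywater with 68 animals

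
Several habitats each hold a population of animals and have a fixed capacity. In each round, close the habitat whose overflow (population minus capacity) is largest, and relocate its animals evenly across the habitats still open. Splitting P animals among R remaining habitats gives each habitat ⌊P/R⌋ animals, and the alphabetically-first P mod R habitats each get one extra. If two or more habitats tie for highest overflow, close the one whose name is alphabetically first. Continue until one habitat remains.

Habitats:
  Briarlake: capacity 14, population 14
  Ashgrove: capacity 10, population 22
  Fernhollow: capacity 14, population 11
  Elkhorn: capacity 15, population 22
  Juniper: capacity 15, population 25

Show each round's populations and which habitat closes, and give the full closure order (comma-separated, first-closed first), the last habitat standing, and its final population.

Closure order: Ashgrove, Juniper, Elkhorn, Briarlake
Last habitat: Fernhollow with 94 animals

Round 1: Ashgrove=22 Briarlake=14 Elkhorn=22 Fernhollow=11 Juniper=25 → close Ashgrove (overflow 12)
  22÷4 = 5 each, +1 to first 2
Round 2: Briarlake=20 Elkhorn=28 Fernhollow=16 Juniper=30 → close Juniper (overflow 15)
  30÷3 = 10 each, +1 to first 0
Round 3: Briarlake=30 Elkhorn=38 Fernhollow=26 → close Elkhorn (overflow 23)
  38÷2 = 19 each, +1 to first 0
Round 4: Briarlake=49 Fernhollow=45 → close Briarlake (overflow 35)
  49÷1 = 49 each, +1 to first 0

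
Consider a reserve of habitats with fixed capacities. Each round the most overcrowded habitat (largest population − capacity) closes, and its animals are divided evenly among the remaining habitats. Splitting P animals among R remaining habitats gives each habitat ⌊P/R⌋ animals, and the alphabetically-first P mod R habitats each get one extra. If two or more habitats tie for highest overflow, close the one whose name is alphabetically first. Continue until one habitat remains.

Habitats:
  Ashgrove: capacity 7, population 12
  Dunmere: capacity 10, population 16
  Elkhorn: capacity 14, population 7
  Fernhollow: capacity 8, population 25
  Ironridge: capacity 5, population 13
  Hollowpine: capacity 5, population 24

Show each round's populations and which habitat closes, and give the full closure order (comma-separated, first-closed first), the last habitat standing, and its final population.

Closure order: Hollowpine, Fernhollow, Dunmere, Ashgrove, Ironridge
Last habitat: Elkhorn with 97 animals

Round 1: Ashgrove=12 Dunmere=16 Elkhorn=7 Fernhollow=25 Hollowpine=24 Ironridge=13 → close Hollowpine (overflow 19)
  24÷5 = 4 each, +1 to first 4
Round 2: Ashgrove=17 Dunmere=21 Elkhorn=12 Fernhollow=30 Ironridge=17 → close Fernhollow (overflow 22)
  30÷4 = 7 each, +1 to first 2
Round 3: Ashgrove=25 Dunmere=29 Elkhorn=19 Ironridge=24 → close Dunmere (overflow 19)
  29÷3 = 9 each, +1 to first 2
Round 4: Ashgrove=35 Elkhorn=29 Ironridge=33 → close Ashgrove (overflow 28)
  35÷2 = 17 each, +1 to first 1
Round 5: Elkhorn=47 Ironridge=50 → close Ironridge (overflow 45)
  50÷1 = 50 each, +1 to first 0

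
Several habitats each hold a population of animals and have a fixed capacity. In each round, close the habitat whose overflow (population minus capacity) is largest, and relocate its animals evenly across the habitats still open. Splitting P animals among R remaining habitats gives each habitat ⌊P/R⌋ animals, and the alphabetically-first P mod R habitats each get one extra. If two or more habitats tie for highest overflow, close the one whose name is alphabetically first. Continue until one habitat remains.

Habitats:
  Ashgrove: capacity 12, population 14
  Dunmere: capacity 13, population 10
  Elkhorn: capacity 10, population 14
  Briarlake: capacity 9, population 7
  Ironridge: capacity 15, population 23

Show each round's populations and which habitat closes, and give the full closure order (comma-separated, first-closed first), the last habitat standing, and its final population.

Closure order: Ironridge, Elkhorn, Ashgrove, Briarlake
Last habitat: Dunmere with 68 animals

Round 1: Ashgrove=14 Briarlake=7 Dunmere=10 Elkhorn=14 Ironridge=23 → close Ironridge (overflow 8)
  23÷4 = 5 each, +1 to first 3
Round 2: Ashgrove=20 Briarlake=13 Dunmere=16 Elkhorn=19 → close Elkhorn (overflow 9)
  19÷3 = 6 each, +1 to first 1
Round 3: Ashgrove=27 Briarlake=19 Dunmere=22 → close Ashgrove (overflow 15)
  27÷2 = 13 each, +1 to first 1
Round 4: Briarlake=33 Dunmere=35 → close Briarlake (overflow 24)
  33÷1 = 33 each, +1 to first 0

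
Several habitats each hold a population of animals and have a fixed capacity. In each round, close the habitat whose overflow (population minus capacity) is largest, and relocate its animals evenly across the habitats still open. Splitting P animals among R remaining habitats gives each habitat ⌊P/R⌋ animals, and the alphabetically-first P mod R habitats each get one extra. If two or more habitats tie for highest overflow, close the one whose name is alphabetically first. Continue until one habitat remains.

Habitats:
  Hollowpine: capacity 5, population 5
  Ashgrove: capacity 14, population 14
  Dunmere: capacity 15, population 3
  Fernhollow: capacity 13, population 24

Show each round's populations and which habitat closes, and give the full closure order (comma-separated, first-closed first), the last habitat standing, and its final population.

Closure order: Fernhollow, Ashgrove, Hollowpine
Last habitat: Dunmere with 46 animals

Round 1: Ashgrove=14 Dunmere=3 Fernhollow=24 Hollowpine=5 → close Fernhollow (overflow 11)
  24÷3 = 8 each, +1 to first 0
Round 2: Ashgrove=22 Dunmere=11 Hollowpine=13 → close Ashgrove (overflow 8)
  22÷2 = 11 each, +1 to first 0
Round 3: Dunmere=22 Hollowpine=24 → close Hollowpine (overflow 19)
  24÷1 = 24 each, +1 to first 0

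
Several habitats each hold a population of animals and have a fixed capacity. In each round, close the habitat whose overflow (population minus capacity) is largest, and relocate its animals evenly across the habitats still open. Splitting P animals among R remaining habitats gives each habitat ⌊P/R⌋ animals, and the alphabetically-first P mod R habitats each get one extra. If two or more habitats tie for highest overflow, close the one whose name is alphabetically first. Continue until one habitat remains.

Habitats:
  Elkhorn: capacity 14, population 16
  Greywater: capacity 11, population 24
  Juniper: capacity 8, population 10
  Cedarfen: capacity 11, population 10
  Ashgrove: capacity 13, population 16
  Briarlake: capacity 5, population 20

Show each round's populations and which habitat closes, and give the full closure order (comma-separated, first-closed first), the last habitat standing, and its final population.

Closure order: Briarlake, Greywater, Ashgrove, Elkhorn, Juniper
Last habitat: Cedarfen with 96 animals

Round 1: Ashgrove=16 Briarlake=20 Cedarfen=10 Elkhorn=16 Greywater=24 Juniper=10 → close Briarlake (overflow 15)
  20÷5 = 4 each, +1 to first 0
Round 2: Ashgrove=20 Cedarfen=14 Elkhorn=20 Greywater=28 Juniper=14 → close Greywater (overflow 17)
  28÷4 = 7 each, +1 to first 0
Round 3: Ashgrove=27 Cedarfen=21 Elkhorn=27 Juniper=21 → close Ashgrove (overflow 14)
  27÷3 = 9 each, +1 to first 0
Round 4: Cedarfen=30 Elkhorn=36 Juniper=30 → close Elkhorn (overflow 22)
  36÷2 = 18 each, +1 to first 0
Round 5: Cedarfen=48 Juniper=48 → close Juniper (overflow 40)
  48÷1 = 48 each, +1 to first 0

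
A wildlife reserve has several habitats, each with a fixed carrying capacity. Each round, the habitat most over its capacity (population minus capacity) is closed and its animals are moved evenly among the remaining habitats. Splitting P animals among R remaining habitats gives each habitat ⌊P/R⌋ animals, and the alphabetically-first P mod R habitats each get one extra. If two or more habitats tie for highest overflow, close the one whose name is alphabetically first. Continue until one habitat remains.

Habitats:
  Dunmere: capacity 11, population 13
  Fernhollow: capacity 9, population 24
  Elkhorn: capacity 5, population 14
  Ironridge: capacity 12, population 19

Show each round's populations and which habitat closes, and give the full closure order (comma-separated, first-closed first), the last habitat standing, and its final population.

Closure order: Fernhollow, Elkhorn, Ironridge
Last habitat: Dunmere with 70 animals

Round 1: Dunmere=13 Elkhorn=14 Fernhollow=24 Ironridge=19 → close Fernhollow (overflow 15)
  24÷3 = 8 each, +1 to first 0
Round 2: Dunmere=21 Elkhorn=22 Ironridge=27 → close Elkhorn (overflow 17)
  22÷2 = 11 each, +1 to first 0
Round 3: Dunmere=32 Ironridge=38 → close Ironridge (overflow 26)
  38÷1 = 38 each, +1 to first 0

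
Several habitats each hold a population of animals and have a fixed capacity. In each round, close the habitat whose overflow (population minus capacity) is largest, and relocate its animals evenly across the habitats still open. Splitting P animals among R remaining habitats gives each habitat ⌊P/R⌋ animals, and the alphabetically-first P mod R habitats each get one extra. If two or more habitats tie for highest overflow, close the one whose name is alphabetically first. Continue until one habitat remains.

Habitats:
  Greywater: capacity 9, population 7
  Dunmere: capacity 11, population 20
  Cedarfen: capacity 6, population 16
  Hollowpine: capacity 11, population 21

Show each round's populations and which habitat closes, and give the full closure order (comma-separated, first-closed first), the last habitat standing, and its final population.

Round 1: Cedarfen=16 Dunmere=20 Greywater=7 Hollowpine=21 → close Cedarfen (overflow 10)
  16÷3 = 5 each, +1 to first 1
Round 2: Dunmere=26 Greywater=12 Hollowpine=26 → close Dunmere (overflow 15)
  26÷2 = 13 each, +1 to first 0
Round 3: Greywater=25 Hollowpine=39 → close Hollowpine (overflow 28)
  39÷1 = 39 each, +1 to first 0

Closure order: Cedarfen, Dunmere, Hollowpine
Last habitat: Greywater with 64 animals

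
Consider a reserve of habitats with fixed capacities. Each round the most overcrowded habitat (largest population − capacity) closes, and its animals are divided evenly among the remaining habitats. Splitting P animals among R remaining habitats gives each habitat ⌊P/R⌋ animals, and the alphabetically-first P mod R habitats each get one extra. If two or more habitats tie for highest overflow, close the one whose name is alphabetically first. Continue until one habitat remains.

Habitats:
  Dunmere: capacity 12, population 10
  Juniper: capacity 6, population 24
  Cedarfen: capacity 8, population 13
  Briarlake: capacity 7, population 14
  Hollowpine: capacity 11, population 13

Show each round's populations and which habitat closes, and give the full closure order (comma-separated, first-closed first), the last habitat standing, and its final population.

Closure order: Juniper, Briarlake, Cedarfen, Hollowpine
Last habitat: Dunmere with 74 animals

Round 1: Briarlake=14 Cedarfen=13 Dunmere=10 Hollowpine=13 Juniper=24 → close Juniper (overflow 18)
  24÷4 = 6 each, +1 to first 0
Round 2: Briarlake=20 Cedarfen=19 Dunmere=16 Hollowpine=19 → close Briarlake (overflow 13)
  20÷3 = 6 each, +1 to first 2
Round 3: Cedarfen=26 Dunmere=23 Hollowpine=25 → close Cedarfen (overflow 18)
  26÷2 = 13 each, +1 to first 0
Round 4: Dunmere=36 Hollowpine=38 → close Hollowpine (overflow 27)
  38÷1 = 38 each, +1 to first 0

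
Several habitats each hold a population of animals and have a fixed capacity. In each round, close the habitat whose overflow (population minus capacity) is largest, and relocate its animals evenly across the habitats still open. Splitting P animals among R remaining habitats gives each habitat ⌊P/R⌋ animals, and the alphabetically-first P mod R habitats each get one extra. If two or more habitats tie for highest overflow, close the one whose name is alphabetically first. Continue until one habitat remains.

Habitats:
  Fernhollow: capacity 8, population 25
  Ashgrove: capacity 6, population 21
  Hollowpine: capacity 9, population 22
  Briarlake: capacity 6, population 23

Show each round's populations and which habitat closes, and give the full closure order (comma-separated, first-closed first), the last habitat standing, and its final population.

Round 1: Ashgrove=21 Briarlake=23 Fernhollow=25 Hollowpine=22 → close Briarlake (overflow 17)
  23÷3 = 7 each, +1 to first 2
Round 2: Ashgrove=29 Fernhollow=33 Hollowpine=29 → close Fernhollow (overflow 25)
  33÷2 = 16 each, +1 to first 1
Round 3: Ashgrove=46 Hollowpine=45 → close Ashgrove (overflow 40)
  46÷1 = 46 each, +1 to first 0

Closure order: Briarlake, Fernhollow, Ashgrove
Last habitat: Hollowpine with 91 animals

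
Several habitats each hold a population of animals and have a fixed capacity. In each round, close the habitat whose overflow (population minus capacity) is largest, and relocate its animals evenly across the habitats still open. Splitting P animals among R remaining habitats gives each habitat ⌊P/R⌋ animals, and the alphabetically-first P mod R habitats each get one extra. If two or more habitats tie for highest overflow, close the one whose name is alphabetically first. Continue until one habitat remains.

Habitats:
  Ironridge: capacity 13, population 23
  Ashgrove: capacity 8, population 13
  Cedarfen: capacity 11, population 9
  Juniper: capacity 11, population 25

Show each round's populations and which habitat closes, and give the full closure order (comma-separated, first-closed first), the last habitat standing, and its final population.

Round 1: Ashgrove=13 Cedarfen=9 Ironridge=23 Juniper=25 → close Juniper (overflow 14)
  25÷3 = 8 each, +1 to first 1
Round 2: Ashgrove=22 Cedarfen=17 Ironridge=31 → close Ironridge (overflow 18)
  31÷2 = 15 each, +1 to first 1
Round 3: Ashgrove=38 Cedarfen=32 → close Ashgrove (overflow 30)
  38÷1 = 38 each, +1 to first 0

Closure order: Juniper, Ironridge, Ashgrove
Last habitat: Cedarfen with 70 animals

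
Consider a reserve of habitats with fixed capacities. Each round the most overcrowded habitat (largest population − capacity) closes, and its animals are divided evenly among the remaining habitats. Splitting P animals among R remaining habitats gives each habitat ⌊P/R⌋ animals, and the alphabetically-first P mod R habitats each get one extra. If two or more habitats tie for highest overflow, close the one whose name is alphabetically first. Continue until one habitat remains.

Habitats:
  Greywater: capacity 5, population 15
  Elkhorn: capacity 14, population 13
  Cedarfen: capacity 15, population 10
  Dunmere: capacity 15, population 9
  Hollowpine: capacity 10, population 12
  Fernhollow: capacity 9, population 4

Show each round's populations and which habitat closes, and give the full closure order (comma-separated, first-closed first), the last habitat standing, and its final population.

Closure order: Greywater, Hollowpine, Elkhorn, Cedarfen, Dunmere
Last habitat: Fernhollow with 63 animals

Round 1: Cedarfen=10 Dunmere=9 Elkhorn=13 Fernhollow=4 Greywater=15 Hollowpine=12 → close Greywater (overflow 10)
  15÷5 = 3 each, +1 to first 0
Round 2: Cedarfen=13 Dunmere=12 Elkhorn=16 Fernhollow=7 Hollowpine=15 → close Hollowpine (overflow 5)
  15÷4 = 3 each, +1 to first 3
Round 3: Cedarfen=17 Dunmere=16 Elkhorn=20 Fernhollow=10 → close Elkhorn (overflow 6)
  20÷3 = 6 each, +1 to first 2
Round 4: Cedarfen=24 Dunmere=23 Fernhollow=16 → close Cedarfen (overflow 9)
  24÷2 = 12 each, +1 to first 0
Round 5: Dunmere=35 Fernhollow=28 → close Dunmere (overflow 20)
  35÷1 = 35 each, +1 to first 0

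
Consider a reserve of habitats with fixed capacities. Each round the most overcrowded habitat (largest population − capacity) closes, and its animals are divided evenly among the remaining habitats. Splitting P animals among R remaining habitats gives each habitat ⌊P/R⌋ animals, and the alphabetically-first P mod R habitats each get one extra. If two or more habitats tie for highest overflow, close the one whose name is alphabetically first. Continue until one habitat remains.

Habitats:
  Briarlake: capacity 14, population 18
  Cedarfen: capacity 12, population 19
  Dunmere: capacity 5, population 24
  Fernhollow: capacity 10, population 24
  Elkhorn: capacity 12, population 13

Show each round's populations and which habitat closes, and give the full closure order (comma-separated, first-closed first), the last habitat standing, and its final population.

Closure order: Dunmere, Fernhollow, Cedarfen, Briarlake
Last habitat: Elkhorn with 98 animals

Round 1: Briarlake=18 Cedarfen=19 Dunmere=24 Elkhorn=13 Fernhollow=24 → close Dunmere (overflow 19)
  24÷4 = 6 each, +1 to first 0
Round 2: Briarlake=24 Cedarfen=25 Elkhorn=19 Fernhollow=30 → close Fernhollow (overflow 20)
  30÷3 = 10 each, +1 to first 0
Round 3: Briarlake=34 Cedarfen=35 Elkhorn=29 → close Cedarfen (overflow 23)
  35÷2 = 17 each, +1 to first 1
Round 4: Briarlake=52 Elkhorn=46 → close Briarlake (overflow 38)
  52÷1 = 52 each, +1 to first 0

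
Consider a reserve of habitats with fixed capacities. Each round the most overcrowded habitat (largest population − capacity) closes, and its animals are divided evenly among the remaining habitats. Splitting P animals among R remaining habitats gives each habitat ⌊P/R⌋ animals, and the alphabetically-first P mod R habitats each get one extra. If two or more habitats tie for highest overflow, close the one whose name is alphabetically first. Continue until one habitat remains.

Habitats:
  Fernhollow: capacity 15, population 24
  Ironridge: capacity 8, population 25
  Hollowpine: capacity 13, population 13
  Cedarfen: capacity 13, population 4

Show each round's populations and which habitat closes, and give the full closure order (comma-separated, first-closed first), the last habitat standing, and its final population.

Round 1: Cedarfen=4 Fernhollow=24 Hollowpine=13 Ironridge=25 → close Ironridge (overflow 17)
  25÷3 = 8 each, +1 to first 1
Round 2: Cedarfen=13 Fernhollow=32 Hollowpine=21 → close Fernhollow (overflow 17)
  32÷2 = 16 each, +1 to first 0
Round 3: Cedarfen=29 Hollowpine=37 → close Hollowpine (overflow 24)
  37÷1 = 37 each, +1 to first 0

Closure order: Ironridge, Fernhollow, Hollowpine
Last habitat: Cedarfen with 66 animals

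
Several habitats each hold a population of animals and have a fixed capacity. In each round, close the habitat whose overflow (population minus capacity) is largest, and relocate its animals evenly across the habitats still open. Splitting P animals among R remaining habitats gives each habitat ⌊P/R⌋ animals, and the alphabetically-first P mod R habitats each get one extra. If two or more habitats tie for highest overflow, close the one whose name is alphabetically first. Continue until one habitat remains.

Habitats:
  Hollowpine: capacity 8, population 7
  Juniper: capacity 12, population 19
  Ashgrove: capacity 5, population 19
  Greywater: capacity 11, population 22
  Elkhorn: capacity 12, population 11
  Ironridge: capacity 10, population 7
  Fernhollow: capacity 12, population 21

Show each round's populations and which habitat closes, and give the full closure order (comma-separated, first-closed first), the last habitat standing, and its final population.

Closure order: Ashgrove, Greywater, Fernhollow, Juniper, Elkhorn, Hollowpine
Last habitat: Ironridge with 106 animals

Round 1: Ashgrove=19 Elkhorn=11 Fernhollow=21 Greywater=22 Hollowpine=7 Ironridge=7 Juniper=19 → close Ashgrove (overflow 14)
  19÷6 = 3 each, +1 to first 1
Round 2: Elkhorn=15 Fernhollow=24 Greywater=25 Hollowpine=10 Ironridge=10 Juniper=22 → close Greywater (overflow 14)
  25÷5 = 5 each, +1 to first 0
Round 3: Elkhorn=20 Fernhollow=29 Hollowpine=15 Ironridge=15 Juniper=27 → close Fernhollow (overflow 17)
  29÷4 = 7 each, +1 to first 1
Round 4: Elkhorn=28 Hollowpine=22 Ironridge=22 Juniper=34 → close Juniper (overflow 22)
  34÷3 = 11 each, +1 to first 1
Round 5: Elkhorn=40 Hollowpine=33 Ironridge=33 → close Elkhorn (overflow 28)
  40÷2 = 20 each, +1 to first 0
Round 6: Hollowpine=53 Ironridge=53 → close Hollowpine (overflow 45)
  53÷1 = 53 each, +1 to first 0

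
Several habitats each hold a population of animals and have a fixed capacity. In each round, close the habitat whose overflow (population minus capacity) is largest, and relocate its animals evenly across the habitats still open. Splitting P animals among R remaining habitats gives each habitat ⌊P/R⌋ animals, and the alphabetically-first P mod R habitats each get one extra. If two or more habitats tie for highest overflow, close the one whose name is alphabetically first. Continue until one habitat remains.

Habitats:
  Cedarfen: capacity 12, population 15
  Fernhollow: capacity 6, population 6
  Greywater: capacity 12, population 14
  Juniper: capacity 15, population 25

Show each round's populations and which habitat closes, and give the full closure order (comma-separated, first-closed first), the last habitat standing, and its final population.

Round 1: Cedarfen=15 Fernhollow=6 Greywater=14 Juniper=25 → close Juniper (overflow 10)
  25÷3 = 8 each, +1 to first 1
Round 2: Cedarfen=24 Fernhollow=14 Greywater=22 → close Cedarfen (overflow 12)
  24÷2 = 12 each, +1 to first 0
Round 3: Fernhollow=26 Greywater=34 → close Greywater (overflow 22)
  34÷1 = 34 each, +1 to first 0

Closure order: Juniper, Cedarfen, Greywater
Last habitat: Fernhollow with 60 animals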